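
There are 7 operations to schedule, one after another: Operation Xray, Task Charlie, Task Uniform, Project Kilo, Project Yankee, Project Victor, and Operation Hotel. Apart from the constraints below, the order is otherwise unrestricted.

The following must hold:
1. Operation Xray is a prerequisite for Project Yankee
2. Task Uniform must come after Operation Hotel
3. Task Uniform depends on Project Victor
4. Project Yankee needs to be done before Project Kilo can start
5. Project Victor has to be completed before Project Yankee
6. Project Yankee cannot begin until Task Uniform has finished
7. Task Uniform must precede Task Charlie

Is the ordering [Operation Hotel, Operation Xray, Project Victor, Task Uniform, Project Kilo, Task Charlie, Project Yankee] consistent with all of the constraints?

In the proposed order, Project Kilo appears before Project Yankee.
That contradicts the constraint that Project Yankee must precede Project Kilo.

No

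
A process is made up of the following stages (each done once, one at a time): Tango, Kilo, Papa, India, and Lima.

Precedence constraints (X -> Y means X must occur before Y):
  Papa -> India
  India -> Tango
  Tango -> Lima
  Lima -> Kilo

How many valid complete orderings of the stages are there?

1

Only Papa has no prerequisites, so it must go first.
Every stage is then forced in turn, so only 1 complete ordering is consistent with the constraints.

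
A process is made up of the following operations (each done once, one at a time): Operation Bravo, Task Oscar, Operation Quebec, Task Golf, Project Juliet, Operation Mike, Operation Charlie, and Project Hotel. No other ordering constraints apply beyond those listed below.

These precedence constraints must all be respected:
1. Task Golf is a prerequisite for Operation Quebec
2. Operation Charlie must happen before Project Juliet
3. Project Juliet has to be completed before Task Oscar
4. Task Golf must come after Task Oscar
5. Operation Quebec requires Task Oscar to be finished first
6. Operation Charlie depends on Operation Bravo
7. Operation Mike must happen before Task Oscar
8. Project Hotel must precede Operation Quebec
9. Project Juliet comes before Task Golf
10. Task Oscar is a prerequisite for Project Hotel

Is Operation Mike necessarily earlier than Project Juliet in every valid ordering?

No

Nothing in the constraints links Operation Mike and Project Juliet; they are unordered relative to each other.
So Operation Mike can come before Project Juliet or after — it is not forced.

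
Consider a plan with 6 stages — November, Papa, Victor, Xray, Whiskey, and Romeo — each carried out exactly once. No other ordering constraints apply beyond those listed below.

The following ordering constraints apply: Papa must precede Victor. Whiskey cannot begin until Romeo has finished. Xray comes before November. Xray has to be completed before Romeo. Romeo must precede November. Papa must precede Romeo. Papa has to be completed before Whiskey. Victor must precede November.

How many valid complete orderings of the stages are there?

12

2 stages have no prerequisites (Papa, Xray), so any of them could come first.
Counting all ways to extend the partial order to a total order gives 12.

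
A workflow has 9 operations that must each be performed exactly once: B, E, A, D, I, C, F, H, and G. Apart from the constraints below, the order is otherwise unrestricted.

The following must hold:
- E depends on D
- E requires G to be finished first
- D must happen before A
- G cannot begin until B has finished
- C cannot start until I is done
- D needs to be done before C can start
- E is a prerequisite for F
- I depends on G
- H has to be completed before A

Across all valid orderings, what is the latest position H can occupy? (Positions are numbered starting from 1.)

Following the constraints forward from H, its only required successor is A.
So at least 1 operation follows H, putting H no later than position 8. That position is achievable by scheduling everything else first.

8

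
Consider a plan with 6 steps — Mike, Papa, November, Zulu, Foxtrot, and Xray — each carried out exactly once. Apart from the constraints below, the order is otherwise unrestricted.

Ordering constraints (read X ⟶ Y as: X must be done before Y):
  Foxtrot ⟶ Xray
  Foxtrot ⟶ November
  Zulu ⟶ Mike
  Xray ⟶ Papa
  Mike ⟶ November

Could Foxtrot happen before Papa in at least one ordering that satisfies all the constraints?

Foxtrot is actually forced before Papa by the constraints, so certainly some valid ordering has Foxtrot first.

Yes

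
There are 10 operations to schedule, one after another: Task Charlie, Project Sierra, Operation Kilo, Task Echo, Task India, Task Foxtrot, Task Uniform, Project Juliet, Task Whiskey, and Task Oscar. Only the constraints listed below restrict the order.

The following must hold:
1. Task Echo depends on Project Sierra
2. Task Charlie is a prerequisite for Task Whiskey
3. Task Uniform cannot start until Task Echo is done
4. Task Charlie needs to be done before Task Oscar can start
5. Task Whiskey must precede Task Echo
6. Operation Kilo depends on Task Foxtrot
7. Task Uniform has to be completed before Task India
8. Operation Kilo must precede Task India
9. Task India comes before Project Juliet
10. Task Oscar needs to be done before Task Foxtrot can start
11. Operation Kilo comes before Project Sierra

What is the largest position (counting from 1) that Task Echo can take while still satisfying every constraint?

7

Following every chain forward from Task Echo, the operations that must come later are Task India, Task Uniform, Project Juliet — 3 of them.
So at least 3 operations follow Task Echo, putting Task Echo no later than position 7. That position is achievable by scheduling everything else first.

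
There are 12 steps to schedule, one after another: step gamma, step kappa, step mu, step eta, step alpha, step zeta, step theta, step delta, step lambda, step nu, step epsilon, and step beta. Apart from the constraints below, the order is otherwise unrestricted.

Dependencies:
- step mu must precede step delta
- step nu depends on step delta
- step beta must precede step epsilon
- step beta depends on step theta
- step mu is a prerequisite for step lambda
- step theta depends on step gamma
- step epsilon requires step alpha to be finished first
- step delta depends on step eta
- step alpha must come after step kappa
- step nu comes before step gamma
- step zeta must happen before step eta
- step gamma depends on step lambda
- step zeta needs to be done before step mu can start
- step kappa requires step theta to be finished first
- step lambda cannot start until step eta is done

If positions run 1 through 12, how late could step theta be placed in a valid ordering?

The steps that are forced after step theta, directly or by a chain of constraints, are step kappa, step alpha, step epsilon, step beta. That's 4 steps.
So at least 4 steps follow step theta, putting step theta no later than position 8. That position is achievable by scheduling everything else first.

8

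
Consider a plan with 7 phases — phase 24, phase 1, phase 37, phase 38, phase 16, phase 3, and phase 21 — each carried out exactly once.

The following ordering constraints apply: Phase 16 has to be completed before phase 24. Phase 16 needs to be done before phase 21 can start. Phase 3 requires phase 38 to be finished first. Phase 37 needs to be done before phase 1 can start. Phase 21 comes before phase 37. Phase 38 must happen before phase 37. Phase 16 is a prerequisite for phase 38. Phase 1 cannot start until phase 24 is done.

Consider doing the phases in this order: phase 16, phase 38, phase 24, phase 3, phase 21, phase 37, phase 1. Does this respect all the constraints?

Yes

Every stated constraint is respected: phase 38 sits at position 2, ahead of phase 37 at position 6, and each of the other listed pairs likewise has the predecessor earlier in the sequence.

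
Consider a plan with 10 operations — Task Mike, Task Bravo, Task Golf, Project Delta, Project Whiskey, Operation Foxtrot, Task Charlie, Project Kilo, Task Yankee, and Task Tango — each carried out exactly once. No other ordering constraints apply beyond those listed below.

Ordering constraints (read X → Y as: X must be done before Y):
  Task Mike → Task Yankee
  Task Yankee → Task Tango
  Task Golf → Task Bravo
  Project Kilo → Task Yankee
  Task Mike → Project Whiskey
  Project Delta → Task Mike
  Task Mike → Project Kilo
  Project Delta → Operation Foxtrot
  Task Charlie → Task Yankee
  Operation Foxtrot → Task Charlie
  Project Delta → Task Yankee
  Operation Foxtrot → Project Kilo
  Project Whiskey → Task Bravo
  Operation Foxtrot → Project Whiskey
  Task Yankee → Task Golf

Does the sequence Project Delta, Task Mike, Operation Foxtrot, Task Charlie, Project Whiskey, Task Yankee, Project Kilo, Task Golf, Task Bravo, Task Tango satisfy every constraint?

No

In the proposed order, Task Yankee appears before Project Kilo.
That contradicts the constraint that Project Kilo must precede Task Yankee.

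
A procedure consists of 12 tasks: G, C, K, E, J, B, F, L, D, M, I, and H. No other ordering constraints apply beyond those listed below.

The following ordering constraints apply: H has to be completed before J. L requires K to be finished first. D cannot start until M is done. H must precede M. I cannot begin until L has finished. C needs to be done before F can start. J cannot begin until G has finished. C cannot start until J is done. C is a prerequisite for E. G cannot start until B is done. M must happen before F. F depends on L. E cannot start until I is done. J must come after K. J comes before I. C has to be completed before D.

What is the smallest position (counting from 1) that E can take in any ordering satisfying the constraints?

The tasks that are forced before E, directly or transitively, are G, C, K, J, B, L, I, H. That's 8 tasks.
With 8 mandatory predecessors, the earliest E can sit is position 8+1 = 9, and placing just those 8 first achieves it.

9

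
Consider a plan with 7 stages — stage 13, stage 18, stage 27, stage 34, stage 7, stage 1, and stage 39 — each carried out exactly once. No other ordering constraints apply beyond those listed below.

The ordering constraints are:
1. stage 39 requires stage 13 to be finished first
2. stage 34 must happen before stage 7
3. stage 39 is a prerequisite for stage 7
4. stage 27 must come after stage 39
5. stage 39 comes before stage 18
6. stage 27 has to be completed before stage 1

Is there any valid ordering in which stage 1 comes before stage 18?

No chain of constraints runs from stage 18 to stage 1, so stage 18 is not required to come first.
So a valid ordering placing stage 1 earlier than stage 18 exists.

Yes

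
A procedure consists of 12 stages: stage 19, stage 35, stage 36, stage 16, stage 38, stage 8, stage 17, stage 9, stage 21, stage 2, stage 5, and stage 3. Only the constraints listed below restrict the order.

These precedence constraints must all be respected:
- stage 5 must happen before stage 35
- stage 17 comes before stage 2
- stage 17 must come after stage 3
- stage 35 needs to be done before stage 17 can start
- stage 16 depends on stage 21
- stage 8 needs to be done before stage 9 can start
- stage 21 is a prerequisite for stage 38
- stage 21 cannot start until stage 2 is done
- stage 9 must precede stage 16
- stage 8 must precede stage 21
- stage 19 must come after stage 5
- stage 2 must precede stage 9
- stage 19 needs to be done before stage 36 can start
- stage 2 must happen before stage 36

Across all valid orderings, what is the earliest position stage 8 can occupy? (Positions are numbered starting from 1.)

Stage 8 has no prerequisites at all, so it can go in position 1.

1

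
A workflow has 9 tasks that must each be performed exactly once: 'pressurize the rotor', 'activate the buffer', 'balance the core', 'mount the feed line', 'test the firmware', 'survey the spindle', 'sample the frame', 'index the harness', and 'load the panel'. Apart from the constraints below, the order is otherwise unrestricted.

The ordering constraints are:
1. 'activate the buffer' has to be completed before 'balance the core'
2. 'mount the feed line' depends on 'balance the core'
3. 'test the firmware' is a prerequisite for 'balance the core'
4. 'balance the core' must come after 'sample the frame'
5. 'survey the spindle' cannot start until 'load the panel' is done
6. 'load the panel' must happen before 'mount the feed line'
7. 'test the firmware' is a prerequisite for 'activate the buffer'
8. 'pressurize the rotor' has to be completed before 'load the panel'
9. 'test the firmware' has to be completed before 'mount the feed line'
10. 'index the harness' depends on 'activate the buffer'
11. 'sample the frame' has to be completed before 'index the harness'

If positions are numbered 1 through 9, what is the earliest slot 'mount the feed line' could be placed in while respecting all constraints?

Working backwards through the constraints from 'mount the feed line', its full set of required predecessors is 'pressurize the rotor', 'activate the buffer', 'balance the core', 'test the firmware', 'sample the frame', 'load the panel' — 6 of them.
So at minimum 6 tasks come before 'mount the feed line', putting 'mount the feed line' no earlier than position 7. That position is achievable by scheduling exactly those predecessors first.

7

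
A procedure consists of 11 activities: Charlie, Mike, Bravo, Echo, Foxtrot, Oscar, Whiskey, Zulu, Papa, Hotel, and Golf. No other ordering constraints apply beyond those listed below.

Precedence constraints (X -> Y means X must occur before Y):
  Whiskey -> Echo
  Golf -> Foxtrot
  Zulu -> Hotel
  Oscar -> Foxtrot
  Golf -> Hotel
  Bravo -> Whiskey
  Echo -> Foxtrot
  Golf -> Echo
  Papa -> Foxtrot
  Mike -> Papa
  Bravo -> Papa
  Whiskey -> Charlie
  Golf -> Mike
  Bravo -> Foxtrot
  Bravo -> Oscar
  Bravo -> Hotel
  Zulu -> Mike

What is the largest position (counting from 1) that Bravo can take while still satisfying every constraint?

4

The activities that are forced after Bravo, directly or by a chain of constraints, are Charlie, Echo, Foxtrot, Oscar, Whiskey, Papa, Hotel. That's 7 activities.
With 7 mandatory successors out of 11 activities total, the latest slot for Bravo is 11−7 = 4, and it's reachable by doing all non-successors before Bravo.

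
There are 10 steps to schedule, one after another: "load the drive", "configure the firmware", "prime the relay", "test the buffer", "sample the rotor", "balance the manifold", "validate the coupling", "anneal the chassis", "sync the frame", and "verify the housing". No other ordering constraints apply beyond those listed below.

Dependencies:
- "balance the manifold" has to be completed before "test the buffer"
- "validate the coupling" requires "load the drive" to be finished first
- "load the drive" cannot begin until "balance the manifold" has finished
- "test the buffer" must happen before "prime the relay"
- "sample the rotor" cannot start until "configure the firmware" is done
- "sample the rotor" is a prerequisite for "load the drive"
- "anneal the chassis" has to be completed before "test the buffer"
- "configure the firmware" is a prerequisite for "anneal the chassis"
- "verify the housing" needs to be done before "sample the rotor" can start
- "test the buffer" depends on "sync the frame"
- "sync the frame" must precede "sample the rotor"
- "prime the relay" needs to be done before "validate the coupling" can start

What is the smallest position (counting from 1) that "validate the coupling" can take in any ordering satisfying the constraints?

The steps that are forced before "validate the coupling", directly or transitively, are "load the drive", "configure the firmware", "prime the relay", "test the buffer", "sample the rotor", "balance the manifold", "anneal the chassis", "sync the frame", "verify the housing". That's 9 steps.
With 9 mandatory predecessors, the earliest "validate the coupling" can sit is position 9+1 = 10, and placing just those 9 first achieves it.

10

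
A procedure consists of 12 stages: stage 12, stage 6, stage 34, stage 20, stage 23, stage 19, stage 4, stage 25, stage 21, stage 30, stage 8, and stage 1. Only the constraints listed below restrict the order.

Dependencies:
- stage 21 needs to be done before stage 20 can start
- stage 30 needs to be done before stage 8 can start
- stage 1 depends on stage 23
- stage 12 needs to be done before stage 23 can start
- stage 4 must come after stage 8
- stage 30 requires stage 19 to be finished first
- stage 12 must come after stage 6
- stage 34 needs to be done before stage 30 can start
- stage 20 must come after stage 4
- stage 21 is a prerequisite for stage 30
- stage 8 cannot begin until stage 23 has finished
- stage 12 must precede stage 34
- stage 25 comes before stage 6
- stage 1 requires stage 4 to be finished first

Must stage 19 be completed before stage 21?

No

No chain of constraints connects stage 19 to stage 21 in either direction.
A valid ordering placing stage 21 before stage 19 exists, so the answer is no.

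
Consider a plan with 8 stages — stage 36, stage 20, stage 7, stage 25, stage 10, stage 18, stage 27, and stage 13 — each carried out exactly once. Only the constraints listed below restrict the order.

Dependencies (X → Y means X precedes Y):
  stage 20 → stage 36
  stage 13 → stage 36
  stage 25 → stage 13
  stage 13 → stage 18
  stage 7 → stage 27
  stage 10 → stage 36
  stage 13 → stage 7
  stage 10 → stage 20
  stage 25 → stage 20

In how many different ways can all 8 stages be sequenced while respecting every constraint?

144

2 stages have no prerequisites (stage 25, stage 10), so any of them could come first.
Counting all ways to extend the partial order to a total order gives 144.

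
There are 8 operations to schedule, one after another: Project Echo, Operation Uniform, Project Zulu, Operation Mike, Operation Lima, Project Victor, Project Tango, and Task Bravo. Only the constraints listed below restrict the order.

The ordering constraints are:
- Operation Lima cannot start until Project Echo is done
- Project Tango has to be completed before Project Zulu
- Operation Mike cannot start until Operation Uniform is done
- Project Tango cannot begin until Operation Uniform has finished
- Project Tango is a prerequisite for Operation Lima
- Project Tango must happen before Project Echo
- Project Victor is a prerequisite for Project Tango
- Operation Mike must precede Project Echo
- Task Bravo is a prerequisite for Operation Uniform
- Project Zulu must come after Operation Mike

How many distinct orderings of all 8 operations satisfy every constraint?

The operations with no prerequisites are Project Victor, Task Bravo; any of them can be placed first.
Counting all ways to extend the partial order to a total order gives 21.

21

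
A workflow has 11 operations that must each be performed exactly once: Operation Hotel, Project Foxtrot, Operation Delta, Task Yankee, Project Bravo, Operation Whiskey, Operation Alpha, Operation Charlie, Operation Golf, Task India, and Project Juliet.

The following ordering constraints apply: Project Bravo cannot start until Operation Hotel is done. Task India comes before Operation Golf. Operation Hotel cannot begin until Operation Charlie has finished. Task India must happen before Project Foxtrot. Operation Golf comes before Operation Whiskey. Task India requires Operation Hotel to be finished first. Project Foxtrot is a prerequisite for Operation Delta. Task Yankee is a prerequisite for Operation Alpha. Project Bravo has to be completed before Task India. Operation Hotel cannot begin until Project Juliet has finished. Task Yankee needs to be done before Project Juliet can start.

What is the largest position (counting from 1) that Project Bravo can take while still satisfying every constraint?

6

Following every chain forward from Project Bravo, the operations that must come later are Project Foxtrot, Operation Delta, Operation Whiskey, Operation Golf, Task India — 5 of them.
So at least 5 operations follow Project Bravo, putting Project Bravo no later than position 6. That position is achievable by scheduling everything else first.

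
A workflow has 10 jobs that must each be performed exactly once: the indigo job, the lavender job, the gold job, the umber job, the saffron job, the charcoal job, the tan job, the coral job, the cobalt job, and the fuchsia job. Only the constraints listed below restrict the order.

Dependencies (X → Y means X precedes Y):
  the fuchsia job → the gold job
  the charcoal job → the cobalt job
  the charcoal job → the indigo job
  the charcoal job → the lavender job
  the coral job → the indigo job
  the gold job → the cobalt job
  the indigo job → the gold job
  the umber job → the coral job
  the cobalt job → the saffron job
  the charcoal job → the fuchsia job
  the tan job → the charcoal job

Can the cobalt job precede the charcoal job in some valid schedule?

No

There is a dependency chain the charcoal job → the cobalt job, so the cobalt job always comes after the charcoal job.
So no valid ordering can have the cobalt job before the charcoal job.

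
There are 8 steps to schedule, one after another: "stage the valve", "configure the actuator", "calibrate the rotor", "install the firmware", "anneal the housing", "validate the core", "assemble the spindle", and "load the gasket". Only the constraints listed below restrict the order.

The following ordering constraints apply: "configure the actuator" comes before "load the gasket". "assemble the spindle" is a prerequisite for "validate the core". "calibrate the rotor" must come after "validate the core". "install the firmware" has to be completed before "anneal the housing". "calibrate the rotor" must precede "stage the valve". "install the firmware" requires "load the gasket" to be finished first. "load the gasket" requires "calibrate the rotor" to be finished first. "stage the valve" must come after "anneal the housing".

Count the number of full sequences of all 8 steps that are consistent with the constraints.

The steps with no prerequisites are "configure the actuator", "assemble the spindle"; any of them can be placed first.
Counting all ways to extend the partial order to a total order gives 4.

4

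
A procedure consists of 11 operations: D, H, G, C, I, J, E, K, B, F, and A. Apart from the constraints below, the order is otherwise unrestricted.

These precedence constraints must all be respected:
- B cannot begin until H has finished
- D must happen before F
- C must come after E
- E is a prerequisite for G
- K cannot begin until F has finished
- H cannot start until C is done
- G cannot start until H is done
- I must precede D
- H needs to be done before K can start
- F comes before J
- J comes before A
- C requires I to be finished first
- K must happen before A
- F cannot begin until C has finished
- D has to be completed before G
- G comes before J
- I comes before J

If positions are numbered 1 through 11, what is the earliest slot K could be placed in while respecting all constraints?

7

Working backwards through the constraints from K, its full set of required predecessors is D, H, C, I, E, F — 6 of them.
So at minimum 6 operations come before K, putting K no earlier than position 7. That position is achievable by scheduling exactly those predecessors first.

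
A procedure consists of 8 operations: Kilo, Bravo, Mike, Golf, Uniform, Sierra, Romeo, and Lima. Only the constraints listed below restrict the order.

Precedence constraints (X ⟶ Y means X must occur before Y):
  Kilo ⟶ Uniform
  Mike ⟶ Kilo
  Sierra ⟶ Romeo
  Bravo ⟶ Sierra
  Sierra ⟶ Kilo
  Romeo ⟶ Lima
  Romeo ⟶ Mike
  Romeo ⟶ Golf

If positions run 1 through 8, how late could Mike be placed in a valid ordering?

6

Every operation that must follow Mike has to come after it. Tracing all chains starting from Mike, those operations are: Kilo, Uniform — 2 in total.
With 2 mandatory successors out of 8 operations total, the latest slot for Mike is 8−2 = 6, and it's reachable by doing all non-successors before Mike.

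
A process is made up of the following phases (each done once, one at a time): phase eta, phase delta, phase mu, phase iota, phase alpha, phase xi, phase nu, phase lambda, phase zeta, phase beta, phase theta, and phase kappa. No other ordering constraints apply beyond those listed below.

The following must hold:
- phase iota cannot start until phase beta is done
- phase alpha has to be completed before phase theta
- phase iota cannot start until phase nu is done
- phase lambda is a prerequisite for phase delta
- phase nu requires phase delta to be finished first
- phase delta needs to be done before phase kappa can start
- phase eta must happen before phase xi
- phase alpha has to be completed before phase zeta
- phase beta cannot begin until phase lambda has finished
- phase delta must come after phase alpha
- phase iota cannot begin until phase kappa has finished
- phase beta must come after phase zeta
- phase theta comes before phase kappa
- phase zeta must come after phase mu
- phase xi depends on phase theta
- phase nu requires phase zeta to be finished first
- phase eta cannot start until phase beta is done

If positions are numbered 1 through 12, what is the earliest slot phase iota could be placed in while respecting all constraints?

Every phase that must precede phase iota has to come before it. Tracing all chains that end at phase iota, those phases are: phase delta, phase mu, phase alpha, phase nu, phase lambda, phase zeta, phase beta, phase theta, phase kappa — 9 in total.
So at minimum 9 phases come before phase iota, putting phase iota no earlier than position 10. That position is achievable by scheduling exactly those predecessors first.

10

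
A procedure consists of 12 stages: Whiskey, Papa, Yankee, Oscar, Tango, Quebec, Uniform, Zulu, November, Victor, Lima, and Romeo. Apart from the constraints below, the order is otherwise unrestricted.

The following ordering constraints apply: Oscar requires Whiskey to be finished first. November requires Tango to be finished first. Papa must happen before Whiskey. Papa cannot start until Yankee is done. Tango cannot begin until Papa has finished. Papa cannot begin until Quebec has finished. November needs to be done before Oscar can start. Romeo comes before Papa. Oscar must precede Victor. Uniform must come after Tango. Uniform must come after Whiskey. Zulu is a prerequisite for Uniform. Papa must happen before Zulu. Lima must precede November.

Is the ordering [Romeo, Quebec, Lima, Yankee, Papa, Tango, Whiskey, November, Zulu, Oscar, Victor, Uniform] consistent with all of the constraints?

Checking each listed constraint against this order: for instance, Tango is in position 6 and Uniform in position 12, so that constraint holds — and the remaining constraints check out the same way.

Yes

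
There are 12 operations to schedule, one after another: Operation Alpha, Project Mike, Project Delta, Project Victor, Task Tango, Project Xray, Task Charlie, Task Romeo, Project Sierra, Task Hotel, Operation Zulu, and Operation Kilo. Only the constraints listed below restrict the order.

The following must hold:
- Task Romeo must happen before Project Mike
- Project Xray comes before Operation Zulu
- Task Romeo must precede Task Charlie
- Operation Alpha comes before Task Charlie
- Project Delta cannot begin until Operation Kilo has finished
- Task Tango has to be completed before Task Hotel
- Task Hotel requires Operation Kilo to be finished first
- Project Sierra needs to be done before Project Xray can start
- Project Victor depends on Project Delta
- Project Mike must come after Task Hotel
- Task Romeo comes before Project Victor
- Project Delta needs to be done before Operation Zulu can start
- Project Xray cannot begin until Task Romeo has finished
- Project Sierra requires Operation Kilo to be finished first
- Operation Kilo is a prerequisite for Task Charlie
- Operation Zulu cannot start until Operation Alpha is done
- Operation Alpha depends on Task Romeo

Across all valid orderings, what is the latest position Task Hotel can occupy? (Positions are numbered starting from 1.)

The only operation forced after Task Hotel (directly or by a chain) is Project Mike.
So at least 1 operation follows Task Hotel, putting Task Hotel no later than position 11. That position is achievable by scheduling everything else first.

11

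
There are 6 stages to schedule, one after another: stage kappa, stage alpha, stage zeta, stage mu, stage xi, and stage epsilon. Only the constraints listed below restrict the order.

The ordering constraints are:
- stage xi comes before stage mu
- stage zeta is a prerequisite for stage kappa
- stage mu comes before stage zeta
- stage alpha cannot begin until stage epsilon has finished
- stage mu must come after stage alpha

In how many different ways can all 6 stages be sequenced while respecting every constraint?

3

The stages with no prerequisites are stage xi, stage epsilon; any of them can be placed first.
Counting all ways to extend the partial order to a total order gives 3.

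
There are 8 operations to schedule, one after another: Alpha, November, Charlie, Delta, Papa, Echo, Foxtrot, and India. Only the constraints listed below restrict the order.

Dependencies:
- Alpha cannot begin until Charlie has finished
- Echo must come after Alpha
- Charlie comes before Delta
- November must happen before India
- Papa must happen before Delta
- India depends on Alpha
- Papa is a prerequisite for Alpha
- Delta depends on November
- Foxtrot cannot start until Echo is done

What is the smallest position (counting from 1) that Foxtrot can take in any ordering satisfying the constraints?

5

Working backwards through the constraints from Foxtrot, its full set of required predecessors is Alpha, Charlie, Papa, Echo — 4 of them.
So at minimum 4 operations come before Foxtrot, putting Foxtrot no earlier than position 5. That position is achievable by scheduling exactly those predecessors first.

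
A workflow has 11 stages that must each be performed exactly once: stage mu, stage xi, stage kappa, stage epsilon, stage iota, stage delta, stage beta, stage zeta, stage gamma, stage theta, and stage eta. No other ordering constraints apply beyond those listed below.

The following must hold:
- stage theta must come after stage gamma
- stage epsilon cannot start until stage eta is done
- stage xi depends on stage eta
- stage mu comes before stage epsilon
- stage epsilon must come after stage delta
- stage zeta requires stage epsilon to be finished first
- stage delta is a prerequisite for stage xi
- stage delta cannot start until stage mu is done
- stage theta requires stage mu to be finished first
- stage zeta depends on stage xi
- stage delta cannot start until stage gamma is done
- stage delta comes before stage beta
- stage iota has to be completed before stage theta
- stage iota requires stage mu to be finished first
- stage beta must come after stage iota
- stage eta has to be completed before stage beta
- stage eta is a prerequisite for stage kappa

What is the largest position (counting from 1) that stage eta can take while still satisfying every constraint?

The stages that are forced after stage eta, directly or by a chain of constraints, are stage xi, stage kappa, stage epsilon, stage beta, stage zeta. That's 5 stages.
So at least 5 stages follow stage eta, putting stage eta no later than position 6. That position is achievable by scheduling everything else first.

6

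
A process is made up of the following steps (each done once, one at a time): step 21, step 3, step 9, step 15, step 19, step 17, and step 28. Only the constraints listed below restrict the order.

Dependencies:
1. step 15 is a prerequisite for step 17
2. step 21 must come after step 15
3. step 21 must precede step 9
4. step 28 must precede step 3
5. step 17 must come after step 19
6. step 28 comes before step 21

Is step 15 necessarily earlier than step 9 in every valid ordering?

Yes

Following the dependencies: step 15 → step 21 → step 9.
That forces step 15 before step 9 in every valid schedule.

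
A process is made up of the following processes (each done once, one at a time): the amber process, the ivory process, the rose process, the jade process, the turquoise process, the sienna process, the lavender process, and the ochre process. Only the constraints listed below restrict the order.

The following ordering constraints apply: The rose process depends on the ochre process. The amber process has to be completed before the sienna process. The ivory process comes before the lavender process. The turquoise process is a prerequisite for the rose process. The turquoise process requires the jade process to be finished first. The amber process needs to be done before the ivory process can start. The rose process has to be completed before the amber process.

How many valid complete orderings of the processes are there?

2 processes have no prerequisites (the jade process, the ochre process), so any of them could come first.
Counting all ways to extend the partial order to a total order gives 9.

9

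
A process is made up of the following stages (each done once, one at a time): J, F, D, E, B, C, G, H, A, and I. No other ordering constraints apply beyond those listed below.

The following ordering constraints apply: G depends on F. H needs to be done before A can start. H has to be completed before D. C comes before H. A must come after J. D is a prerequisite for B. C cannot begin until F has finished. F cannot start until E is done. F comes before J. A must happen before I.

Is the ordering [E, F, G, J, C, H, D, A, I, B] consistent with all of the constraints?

Checking each listed constraint against this order: for instance, J is in position 4 and A in position 8, so that constraint holds — and the remaining constraints check out the same way.

Yes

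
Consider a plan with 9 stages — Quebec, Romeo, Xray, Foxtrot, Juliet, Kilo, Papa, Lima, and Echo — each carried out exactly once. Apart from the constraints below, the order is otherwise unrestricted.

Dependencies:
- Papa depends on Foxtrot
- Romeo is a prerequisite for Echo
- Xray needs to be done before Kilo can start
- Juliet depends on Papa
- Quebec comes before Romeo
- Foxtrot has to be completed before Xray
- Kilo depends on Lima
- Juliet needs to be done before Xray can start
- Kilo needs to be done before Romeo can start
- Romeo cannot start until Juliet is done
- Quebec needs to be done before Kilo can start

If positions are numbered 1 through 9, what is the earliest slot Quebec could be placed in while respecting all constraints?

1

Nothing is required before Quebec; it can be the very first stage.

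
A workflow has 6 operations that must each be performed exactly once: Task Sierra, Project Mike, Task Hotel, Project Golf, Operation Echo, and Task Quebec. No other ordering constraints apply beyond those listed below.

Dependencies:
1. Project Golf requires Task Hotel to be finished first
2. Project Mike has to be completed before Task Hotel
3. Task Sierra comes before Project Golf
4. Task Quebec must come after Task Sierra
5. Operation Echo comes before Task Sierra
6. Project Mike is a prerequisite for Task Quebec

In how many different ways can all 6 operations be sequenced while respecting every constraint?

2 operations have no prerequisites (Project Mike, Operation Echo), so any of them could come first.
Counting all ways to extend the partial order to a total order gives 15.

15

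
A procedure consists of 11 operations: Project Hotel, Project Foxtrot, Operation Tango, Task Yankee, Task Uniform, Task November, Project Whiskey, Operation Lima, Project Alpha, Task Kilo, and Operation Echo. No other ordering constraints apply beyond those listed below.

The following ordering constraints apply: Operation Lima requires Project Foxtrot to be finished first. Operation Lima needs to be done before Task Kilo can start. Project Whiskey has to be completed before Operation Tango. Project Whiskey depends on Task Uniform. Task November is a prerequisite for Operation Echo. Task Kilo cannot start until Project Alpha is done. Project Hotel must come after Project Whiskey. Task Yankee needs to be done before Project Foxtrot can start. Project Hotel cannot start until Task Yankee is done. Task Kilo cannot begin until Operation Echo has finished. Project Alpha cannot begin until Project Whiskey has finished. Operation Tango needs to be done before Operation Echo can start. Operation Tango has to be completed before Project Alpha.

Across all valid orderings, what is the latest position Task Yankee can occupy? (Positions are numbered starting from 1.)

The operations that are forced after Task Yankee, directly or by a chain of constraints, are Project Hotel, Project Foxtrot, Operation Lima, Task Kilo. That's 4 operations.
With 4 mandatory successors out of 11 operations total, the latest slot for Task Yankee is 11−4 = 7, and it's reachable by doing all non-successors before Task Yankee.

7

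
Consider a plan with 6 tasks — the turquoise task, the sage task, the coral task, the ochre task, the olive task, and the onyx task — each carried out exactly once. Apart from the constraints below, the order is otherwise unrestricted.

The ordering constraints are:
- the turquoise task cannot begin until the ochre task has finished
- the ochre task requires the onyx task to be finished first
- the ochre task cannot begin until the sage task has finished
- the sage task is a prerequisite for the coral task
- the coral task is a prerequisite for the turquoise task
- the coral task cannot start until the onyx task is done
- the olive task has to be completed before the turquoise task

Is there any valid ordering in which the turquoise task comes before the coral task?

Following the coral task → the turquoise task, the coral task must precede the turquoise task in every valid ordering.
Hence the turquoise task can never be scheduled before the coral task.

No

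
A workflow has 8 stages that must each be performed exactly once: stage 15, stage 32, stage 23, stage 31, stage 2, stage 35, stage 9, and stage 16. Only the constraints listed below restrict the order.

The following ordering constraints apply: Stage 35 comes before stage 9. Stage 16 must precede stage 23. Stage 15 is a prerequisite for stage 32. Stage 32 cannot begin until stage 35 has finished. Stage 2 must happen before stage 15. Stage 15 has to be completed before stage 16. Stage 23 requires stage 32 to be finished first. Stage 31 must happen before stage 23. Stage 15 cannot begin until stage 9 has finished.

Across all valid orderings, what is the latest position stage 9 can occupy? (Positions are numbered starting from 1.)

4

Every stage that must follow stage 9 has to come after it. Tracing all chains starting from stage 9, those stages are: stage 15, stage 32, stage 23, stage 16 — 4 in total.
So at least 4 stages follow stage 9, putting stage 9 no later than position 4. That position is achievable by scheduling everything else first.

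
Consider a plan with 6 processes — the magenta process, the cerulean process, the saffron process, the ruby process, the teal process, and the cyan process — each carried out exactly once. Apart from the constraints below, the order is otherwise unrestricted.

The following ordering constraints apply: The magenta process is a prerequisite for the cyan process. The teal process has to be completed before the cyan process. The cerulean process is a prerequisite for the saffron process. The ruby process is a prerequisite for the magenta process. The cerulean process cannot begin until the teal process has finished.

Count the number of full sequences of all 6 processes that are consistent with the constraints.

The processes with no prerequisites are the ruby process, the teal process; any of them can be placed first.
Counting all ways to extend the partial order to a total order gives 19.

19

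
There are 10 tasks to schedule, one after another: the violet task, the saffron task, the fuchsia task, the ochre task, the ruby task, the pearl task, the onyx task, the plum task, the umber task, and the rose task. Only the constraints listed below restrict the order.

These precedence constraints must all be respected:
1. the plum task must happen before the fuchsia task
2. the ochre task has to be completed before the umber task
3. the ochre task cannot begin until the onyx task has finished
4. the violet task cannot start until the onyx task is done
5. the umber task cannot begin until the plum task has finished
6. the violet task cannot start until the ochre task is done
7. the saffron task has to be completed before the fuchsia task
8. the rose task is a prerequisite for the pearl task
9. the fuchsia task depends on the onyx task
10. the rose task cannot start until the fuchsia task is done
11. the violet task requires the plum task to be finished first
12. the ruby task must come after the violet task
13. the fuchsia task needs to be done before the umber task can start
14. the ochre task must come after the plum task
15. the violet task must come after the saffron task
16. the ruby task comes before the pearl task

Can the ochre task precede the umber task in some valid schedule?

The ochre task is actually forced before the umber task by the constraints, so certainly some valid ordering has the ochre task first.

Yes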